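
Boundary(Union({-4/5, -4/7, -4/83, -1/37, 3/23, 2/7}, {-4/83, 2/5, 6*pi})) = {-4/5, -4/7, -4/83, -1/37, 3/23, 2/7, 2/5, 6*pi}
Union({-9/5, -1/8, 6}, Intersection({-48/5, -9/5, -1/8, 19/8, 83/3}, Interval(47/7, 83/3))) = {-9/5, -1/8, 6, 83/3}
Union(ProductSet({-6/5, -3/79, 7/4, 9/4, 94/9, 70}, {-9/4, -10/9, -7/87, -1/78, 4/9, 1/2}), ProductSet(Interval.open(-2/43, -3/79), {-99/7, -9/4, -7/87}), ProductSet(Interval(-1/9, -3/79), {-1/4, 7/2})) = Union(ProductSet({-6/5, -3/79, 7/4, 9/4, 94/9, 70}, {-9/4, -10/9, -7/87, -1/78, 4/9, 1/2}), ProductSet(Interval(-1/9, -3/79), {-1/4, 7/2}), ProductSet(Interval.open(-2/43, -3/79), {-99/7, -9/4, -7/87}))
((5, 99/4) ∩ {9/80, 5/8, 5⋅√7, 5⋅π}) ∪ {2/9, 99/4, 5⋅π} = {2/9, 99/4, 5⋅√7, 5⋅π}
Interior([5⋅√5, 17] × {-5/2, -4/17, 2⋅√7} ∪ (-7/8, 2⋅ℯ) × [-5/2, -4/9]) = (-7/8, 2⋅ℯ) × (-5/2, -4/9)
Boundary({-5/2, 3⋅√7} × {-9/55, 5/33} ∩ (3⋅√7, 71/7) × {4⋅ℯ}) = ∅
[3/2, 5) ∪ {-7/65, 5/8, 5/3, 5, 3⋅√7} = {-7/65, 5/8, 3⋅√7} ∪ [3/2, 5]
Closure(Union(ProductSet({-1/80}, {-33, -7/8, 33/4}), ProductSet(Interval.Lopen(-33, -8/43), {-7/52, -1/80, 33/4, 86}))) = Union(ProductSet({-1/80}, {-33, -7/8, 33/4}), ProductSet(Interval(-33, -8/43), {-7/52, -1/80, 33/4, 86}))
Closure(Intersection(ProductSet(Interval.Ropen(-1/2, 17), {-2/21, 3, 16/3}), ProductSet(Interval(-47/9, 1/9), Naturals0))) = ProductSet(Interval(-1/2, 1/9), {3})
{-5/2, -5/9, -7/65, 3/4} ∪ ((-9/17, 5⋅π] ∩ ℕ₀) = {-5/2, -5/9, -7/65, 3/4} ∪ {0, 1, …, 15}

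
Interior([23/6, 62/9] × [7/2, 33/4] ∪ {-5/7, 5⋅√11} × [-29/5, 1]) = (23/6, 62/9) × (7/2, 33/4)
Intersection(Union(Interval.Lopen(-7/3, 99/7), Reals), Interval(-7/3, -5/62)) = Interval(-7/3, -5/62)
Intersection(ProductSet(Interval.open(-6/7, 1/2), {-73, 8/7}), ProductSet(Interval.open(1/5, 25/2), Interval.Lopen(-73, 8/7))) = ProductSet(Interval.open(1/5, 1/2), {8/7})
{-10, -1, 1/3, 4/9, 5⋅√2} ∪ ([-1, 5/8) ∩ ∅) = {-10, -1, 1/3, 4/9, 5⋅√2}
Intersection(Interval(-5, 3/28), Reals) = Interval(-5, 3/28)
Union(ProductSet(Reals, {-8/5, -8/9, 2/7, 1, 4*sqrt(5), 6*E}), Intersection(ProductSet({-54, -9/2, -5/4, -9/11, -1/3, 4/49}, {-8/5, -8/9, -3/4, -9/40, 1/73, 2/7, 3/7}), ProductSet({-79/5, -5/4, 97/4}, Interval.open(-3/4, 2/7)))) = Union(ProductSet({-5/4}, {-9/40, 1/73}), ProductSet(Reals, {-8/5, -8/9, 2/7, 1, 4*sqrt(5), 6*E}))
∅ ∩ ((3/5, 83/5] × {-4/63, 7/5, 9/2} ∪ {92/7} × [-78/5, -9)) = ∅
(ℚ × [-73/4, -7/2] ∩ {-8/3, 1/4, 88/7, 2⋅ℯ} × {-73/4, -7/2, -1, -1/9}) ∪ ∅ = {-8/3, 1/4, 88/7} × {-73/4, -7/2}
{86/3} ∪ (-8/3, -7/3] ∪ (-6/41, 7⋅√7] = (-8/3, -7/3] ∪ (-6/41, 7⋅√7] ∪ {86/3}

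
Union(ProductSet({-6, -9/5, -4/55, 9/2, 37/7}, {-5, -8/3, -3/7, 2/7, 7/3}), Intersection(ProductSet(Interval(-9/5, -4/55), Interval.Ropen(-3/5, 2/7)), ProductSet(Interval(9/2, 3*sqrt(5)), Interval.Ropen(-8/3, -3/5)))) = ProductSet({-6, -9/5, -4/55, 9/2, 37/7}, {-5, -8/3, -3/7, 2/7, 7/3})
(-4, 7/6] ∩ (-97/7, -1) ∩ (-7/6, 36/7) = (-7/6, -1)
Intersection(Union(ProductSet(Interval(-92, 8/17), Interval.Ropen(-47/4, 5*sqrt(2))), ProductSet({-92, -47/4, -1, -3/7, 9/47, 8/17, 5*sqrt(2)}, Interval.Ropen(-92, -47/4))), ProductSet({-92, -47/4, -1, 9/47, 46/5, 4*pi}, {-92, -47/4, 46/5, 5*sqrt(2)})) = ProductSet({-92, -47/4, -1, 9/47}, {-92, -47/4})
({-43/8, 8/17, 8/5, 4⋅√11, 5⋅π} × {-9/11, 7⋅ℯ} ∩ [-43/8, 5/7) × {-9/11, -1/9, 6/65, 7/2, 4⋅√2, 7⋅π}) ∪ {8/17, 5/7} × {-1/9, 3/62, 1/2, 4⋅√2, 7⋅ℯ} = ({-43/8, 8/17} × {-9/11}) ∪ ({8/17, 5/7} × {-1/9, 3/62, 1/2, 4⋅√2, 7⋅ℯ})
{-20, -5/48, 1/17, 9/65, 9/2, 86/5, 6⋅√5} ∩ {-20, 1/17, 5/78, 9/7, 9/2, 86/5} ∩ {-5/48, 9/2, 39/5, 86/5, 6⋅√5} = {9/2, 86/5}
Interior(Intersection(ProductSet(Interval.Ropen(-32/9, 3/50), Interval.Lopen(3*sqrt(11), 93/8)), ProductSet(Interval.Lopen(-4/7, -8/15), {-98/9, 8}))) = EmptySet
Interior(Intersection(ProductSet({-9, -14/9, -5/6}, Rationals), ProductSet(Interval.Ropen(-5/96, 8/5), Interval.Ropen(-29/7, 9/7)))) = EmptySet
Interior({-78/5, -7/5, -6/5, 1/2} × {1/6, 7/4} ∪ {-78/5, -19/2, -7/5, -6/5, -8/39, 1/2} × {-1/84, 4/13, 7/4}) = ∅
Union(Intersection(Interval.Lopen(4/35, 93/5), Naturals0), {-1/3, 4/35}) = Union({-1/3, 4/35}, Range(1, 19, 1))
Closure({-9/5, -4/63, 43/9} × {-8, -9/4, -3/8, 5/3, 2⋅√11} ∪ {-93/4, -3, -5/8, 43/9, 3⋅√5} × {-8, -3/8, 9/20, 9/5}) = ({-9/5, -4/63, 43/9} × {-8, -9/4, -3/8, 5/3, 2⋅√11}) ∪ ({-93/4, -3, -5/8, 43/9, 3⋅√5} × {-8, -3/8, 9/20, 9/5})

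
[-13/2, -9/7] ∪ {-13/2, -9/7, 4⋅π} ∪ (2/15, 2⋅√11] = [-13/2, -9/7] ∪ (2/15, 2⋅√11] ∪ {4⋅π}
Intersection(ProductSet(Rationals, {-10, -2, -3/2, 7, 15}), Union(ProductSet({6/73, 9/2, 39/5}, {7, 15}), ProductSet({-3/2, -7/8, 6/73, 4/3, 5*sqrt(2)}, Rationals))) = Union(ProductSet({6/73, 9/2, 39/5}, {7, 15}), ProductSet({-3/2, -7/8, 6/73, 4/3}, {-10, -2, -3/2, 7, 15}))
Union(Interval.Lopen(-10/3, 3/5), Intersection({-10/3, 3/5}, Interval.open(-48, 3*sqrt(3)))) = Interval(-10/3, 3/5)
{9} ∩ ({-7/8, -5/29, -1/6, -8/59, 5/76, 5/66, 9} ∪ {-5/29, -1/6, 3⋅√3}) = {9}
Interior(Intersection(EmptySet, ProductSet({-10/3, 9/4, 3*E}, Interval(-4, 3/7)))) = EmptySet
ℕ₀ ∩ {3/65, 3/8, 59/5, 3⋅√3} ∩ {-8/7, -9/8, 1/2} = ∅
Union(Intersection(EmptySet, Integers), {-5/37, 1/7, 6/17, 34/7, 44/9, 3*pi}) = {-5/37, 1/7, 6/17, 34/7, 44/9, 3*pi}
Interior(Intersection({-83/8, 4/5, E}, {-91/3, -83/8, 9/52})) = EmptySet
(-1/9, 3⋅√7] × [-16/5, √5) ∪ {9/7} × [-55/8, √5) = ({9/7} × [-55/8, √5)) ∪ ((-1/9, 3⋅√7] × [-16/5, √5))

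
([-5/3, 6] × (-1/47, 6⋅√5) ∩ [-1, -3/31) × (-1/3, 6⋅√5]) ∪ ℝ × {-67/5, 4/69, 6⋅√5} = (ℝ × {-67/5, 4/69, 6⋅√5}) ∪ ([-1, -3/31) × (-1/47, 6⋅√5))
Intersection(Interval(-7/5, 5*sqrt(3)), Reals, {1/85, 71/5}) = {1/85}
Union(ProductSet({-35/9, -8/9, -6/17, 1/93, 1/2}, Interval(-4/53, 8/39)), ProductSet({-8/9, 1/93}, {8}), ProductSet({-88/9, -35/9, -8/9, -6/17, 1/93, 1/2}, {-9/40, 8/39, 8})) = Union(ProductSet({-35/9, -8/9, -6/17, 1/93, 1/2}, Interval(-4/53, 8/39)), ProductSet({-88/9, -35/9, -8/9, -6/17, 1/93, 1/2}, {-9/40, 8/39, 8}))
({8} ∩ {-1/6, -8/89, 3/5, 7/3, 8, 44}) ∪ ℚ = ℚ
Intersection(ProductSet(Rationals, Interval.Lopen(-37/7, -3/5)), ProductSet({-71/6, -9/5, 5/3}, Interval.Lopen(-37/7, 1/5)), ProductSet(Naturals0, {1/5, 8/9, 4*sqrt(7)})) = EmptySet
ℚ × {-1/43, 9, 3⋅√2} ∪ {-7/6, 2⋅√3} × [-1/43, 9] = (ℚ × {-1/43, 9, 3⋅√2}) ∪ ({-7/6, 2⋅√3} × [-1/43, 9])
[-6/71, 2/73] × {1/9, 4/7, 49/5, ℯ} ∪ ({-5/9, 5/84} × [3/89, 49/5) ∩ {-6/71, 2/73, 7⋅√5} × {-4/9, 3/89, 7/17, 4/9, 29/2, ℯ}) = [-6/71, 2/73] × {1/9, 4/7, 49/5, ℯ}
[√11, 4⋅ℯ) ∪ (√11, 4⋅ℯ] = [√11, 4⋅ℯ]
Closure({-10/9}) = {-10/9}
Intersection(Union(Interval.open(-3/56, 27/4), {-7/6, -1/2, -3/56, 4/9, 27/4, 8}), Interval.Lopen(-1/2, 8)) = Union({8}, Interval(-3/56, 27/4))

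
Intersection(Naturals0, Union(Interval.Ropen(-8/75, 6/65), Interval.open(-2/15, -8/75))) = Range(0, 1, 1)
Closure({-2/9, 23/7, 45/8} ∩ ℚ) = {-2/9, 23/7, 45/8}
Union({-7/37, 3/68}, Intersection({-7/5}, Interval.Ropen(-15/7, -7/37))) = {-7/5, -7/37, 3/68}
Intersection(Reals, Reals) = Reals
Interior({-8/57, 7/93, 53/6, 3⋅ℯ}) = ∅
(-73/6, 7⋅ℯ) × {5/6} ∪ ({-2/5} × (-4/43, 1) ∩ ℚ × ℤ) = ({-2/5} × {0}) ∪ ((-73/6, 7⋅ℯ) × {5/6})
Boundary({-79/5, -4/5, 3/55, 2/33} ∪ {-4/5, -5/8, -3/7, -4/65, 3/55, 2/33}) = {-79/5, -4/5, -5/8, -3/7, -4/65, 3/55, 2/33}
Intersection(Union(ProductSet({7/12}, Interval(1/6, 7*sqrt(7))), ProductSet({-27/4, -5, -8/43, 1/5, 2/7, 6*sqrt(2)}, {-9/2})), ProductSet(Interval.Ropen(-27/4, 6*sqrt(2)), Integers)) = ProductSet({7/12}, Range(1, 19, 1))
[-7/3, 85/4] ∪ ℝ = (-∞, ∞)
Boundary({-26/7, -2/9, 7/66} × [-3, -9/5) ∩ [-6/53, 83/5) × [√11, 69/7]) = ∅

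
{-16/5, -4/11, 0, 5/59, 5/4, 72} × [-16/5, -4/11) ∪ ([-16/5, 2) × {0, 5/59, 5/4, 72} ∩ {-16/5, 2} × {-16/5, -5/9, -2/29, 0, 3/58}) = ({-16/5} × {0}) ∪ ({-16/5, -4/11, 0, 5/59, 5/4, 72} × [-16/5, -4/11))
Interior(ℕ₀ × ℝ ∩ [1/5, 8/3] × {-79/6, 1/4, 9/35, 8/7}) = ∅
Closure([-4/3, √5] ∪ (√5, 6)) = [-4/3, 6]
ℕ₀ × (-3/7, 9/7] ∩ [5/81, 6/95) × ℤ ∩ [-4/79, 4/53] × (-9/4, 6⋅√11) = ∅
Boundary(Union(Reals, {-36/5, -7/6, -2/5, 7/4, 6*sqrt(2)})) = EmptySet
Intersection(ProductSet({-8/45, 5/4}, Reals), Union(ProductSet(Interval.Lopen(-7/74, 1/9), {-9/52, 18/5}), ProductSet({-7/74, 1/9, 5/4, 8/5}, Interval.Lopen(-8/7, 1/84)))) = ProductSet({5/4}, Interval.Lopen(-8/7, 1/84))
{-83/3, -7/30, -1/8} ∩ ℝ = {-83/3, -7/30, -1/8}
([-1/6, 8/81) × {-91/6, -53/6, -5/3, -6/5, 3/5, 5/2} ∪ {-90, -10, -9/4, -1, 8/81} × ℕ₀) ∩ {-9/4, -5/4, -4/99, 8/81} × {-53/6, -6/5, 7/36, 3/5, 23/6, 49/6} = {-4/99} × {-53/6, -6/5, 3/5}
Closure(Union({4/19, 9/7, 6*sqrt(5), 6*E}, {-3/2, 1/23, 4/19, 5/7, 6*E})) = {-3/2, 1/23, 4/19, 5/7, 9/7, 6*sqrt(5), 6*E}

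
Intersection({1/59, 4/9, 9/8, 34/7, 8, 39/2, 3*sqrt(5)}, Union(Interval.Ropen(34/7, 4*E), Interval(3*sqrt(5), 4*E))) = {34/7, 8, 3*sqrt(5)}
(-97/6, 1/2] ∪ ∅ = (-97/6, 1/2]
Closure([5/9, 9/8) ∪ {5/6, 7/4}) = [5/9, 9/8] ∪ {7/4}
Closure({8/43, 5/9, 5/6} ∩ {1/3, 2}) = ∅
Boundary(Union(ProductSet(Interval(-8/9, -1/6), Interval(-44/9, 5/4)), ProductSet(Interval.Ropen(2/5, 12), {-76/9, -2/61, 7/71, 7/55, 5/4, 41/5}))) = Union(ProductSet({-8/9, -1/6}, Interval(-44/9, 5/4)), ProductSet(Interval(-8/9, -1/6), {-44/9, 5/4}), ProductSet(Interval(2/5, 12), {-76/9, -2/61, 7/71, 7/55, 5/4, 41/5}))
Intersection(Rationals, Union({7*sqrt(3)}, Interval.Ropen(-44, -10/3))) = Intersection(Interval.Ropen(-44, -10/3), Rationals)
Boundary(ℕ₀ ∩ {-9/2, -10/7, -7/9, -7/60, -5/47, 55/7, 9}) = {9}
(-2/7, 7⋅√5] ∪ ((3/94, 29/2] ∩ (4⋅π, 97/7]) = (-2/7, 7⋅√5]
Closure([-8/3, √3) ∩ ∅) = ∅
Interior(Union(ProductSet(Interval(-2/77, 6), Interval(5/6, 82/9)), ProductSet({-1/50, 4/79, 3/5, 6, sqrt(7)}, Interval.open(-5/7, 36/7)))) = ProductSet(Interval.open(-2/77, 6), Interval.open(5/6, 82/9))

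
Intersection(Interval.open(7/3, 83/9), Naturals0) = Range(3, 10, 1)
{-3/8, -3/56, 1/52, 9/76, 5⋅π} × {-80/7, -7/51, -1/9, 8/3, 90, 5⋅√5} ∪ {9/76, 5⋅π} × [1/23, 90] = ({9/76, 5⋅π} × [1/23, 90]) ∪ ({-3/8, -3/56, 1/52, 9/76, 5⋅π} × {-80/7, -7/51, -1/9, 8/3, 90, 5⋅√5})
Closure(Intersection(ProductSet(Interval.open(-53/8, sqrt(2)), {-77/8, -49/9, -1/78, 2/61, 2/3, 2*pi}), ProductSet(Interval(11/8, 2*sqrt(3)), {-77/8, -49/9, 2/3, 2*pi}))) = ProductSet(Interval(11/8, sqrt(2)), {-77/8, -49/9, 2/3, 2*pi})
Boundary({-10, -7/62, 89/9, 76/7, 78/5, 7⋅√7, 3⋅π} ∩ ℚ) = {-10, -7/62, 89/9, 76/7, 78/5}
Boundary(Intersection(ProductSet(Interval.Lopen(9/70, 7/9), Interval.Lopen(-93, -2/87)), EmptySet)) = EmptySet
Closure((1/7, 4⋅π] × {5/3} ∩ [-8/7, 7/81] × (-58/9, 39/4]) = ∅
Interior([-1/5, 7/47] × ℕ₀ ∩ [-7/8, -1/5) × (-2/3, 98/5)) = ∅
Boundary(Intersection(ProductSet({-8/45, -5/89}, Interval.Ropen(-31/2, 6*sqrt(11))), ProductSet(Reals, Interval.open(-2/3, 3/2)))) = ProductSet({-8/45, -5/89}, Interval(-2/3, 3/2))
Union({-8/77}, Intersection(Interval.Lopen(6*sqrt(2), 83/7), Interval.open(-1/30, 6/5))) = {-8/77}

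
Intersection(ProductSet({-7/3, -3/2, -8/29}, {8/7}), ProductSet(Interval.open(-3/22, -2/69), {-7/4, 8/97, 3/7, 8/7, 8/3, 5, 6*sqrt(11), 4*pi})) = EmptySet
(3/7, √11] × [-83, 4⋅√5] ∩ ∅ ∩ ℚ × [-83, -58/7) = ∅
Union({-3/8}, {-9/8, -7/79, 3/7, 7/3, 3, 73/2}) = {-9/8, -3/8, -7/79, 3/7, 7/3, 3, 73/2}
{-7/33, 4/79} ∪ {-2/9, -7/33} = {-2/9, -7/33, 4/79}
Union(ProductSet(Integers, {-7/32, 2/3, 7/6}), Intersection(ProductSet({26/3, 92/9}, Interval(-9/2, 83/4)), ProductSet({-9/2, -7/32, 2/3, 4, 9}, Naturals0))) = ProductSet(Integers, {-7/32, 2/3, 7/6})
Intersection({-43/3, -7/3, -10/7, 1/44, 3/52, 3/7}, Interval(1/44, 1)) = {1/44, 3/52, 3/7}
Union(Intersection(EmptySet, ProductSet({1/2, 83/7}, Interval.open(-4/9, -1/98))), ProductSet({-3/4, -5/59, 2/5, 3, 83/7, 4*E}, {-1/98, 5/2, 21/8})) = ProductSet({-3/4, -5/59, 2/5, 3, 83/7, 4*E}, {-1/98, 5/2, 21/8})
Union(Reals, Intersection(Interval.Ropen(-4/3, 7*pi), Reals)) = Interval(-oo, oo)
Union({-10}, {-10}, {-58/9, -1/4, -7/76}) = {-10, -58/9, -1/4, -7/76}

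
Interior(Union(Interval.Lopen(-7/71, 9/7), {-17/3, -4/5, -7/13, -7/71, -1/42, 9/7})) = Interval.open(-7/71, 9/7)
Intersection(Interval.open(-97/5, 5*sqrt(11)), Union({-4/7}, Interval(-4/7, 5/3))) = Interval(-4/7, 5/3)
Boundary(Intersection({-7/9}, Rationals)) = {-7/9}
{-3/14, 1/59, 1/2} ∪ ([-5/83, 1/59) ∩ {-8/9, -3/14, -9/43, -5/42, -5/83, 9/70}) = {-3/14, -5/83, 1/59, 1/2}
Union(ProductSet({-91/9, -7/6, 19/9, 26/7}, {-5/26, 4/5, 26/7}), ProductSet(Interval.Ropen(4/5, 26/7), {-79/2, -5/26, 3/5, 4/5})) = Union(ProductSet({-91/9, -7/6, 19/9, 26/7}, {-5/26, 4/5, 26/7}), ProductSet(Interval.Ropen(4/5, 26/7), {-79/2, -5/26, 3/5, 4/5}))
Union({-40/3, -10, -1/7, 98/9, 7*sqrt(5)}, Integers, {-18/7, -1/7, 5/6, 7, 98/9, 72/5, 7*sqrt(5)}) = Union({-40/3, -18/7, -1/7, 5/6, 98/9, 72/5, 7*sqrt(5)}, Integers)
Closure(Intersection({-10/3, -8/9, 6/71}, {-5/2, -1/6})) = EmptySet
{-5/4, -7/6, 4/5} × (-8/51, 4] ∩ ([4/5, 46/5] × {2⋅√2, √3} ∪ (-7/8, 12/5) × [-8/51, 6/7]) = {4/5} × ((-8/51, 6/7] ∪ {2⋅√2, √3})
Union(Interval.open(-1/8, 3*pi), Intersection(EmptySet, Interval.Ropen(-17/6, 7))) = Interval.open(-1/8, 3*pi)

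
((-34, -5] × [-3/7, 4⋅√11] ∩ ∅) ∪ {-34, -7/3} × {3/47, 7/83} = {-34, -7/3} × {3/47, 7/83}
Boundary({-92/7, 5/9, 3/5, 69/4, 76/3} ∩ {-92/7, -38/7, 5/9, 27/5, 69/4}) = {-92/7, 5/9, 69/4}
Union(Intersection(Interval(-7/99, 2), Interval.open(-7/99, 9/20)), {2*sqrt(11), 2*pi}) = Union({2*sqrt(11), 2*pi}, Interval.open(-7/99, 9/20))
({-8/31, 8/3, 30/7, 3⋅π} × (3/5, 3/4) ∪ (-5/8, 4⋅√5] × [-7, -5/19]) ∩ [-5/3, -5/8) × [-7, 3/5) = ∅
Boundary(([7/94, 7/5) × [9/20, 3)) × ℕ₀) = (({7/94, 7/5} × [9/20, 3]) ∪ ([7/94, 7/5] × {9/20, 3}) ∪ ([7/94, 7/5) × [9/20, 3))) × ℕ₀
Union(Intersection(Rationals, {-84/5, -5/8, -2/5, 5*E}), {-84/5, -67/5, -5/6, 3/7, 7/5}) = {-84/5, -67/5, -5/6, -5/8, -2/5, 3/7, 7/5}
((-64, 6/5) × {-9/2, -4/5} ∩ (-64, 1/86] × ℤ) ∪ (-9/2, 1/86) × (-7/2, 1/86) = (-9/2, 1/86) × (-7/2, 1/86)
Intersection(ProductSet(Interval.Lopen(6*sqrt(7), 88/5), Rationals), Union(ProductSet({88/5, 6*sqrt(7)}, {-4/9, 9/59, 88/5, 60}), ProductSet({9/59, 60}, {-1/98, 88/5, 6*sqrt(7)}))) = ProductSet({88/5}, {-4/9, 9/59, 88/5, 60})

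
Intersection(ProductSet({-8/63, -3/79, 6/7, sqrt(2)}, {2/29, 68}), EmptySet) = EmptySet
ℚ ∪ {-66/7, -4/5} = ℚ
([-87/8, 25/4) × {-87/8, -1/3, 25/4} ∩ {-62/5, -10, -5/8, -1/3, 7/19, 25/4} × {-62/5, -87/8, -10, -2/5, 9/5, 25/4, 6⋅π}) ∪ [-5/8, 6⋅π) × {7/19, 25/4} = ({-10, -5/8, -1/3, 7/19} × {-87/8, 25/4}) ∪ ([-5/8, 6⋅π) × {7/19, 25/4})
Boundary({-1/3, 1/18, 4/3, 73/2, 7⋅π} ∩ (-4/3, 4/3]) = {-1/3, 1/18, 4/3}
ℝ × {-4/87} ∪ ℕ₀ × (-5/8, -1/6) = (ℝ × {-4/87}) ∪ (ℕ₀ × (-5/8, -1/6))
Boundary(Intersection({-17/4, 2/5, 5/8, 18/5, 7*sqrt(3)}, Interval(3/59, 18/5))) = {2/5, 5/8, 18/5}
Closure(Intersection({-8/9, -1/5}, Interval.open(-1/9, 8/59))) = EmptySet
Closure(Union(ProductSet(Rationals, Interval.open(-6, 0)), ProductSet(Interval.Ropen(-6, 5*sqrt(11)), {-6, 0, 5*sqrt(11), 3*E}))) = Union(ProductSet(Interval(-6, 5*sqrt(11)), {-6, 0, 5*sqrt(11), 3*E}), ProductSet(Reals, Interval(-6, 0)))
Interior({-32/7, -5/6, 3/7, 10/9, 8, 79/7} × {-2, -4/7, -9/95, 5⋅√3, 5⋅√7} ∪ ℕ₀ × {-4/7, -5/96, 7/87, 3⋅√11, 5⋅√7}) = ∅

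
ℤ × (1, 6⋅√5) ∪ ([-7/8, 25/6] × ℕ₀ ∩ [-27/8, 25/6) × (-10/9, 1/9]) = ([-7/8, 25/6) × {0}) ∪ (ℤ × (1, 6⋅√5))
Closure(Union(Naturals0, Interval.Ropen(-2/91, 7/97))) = Union(Complement(Naturals0, Interval.open(-2/91, 7/97)), Interval(-2/91, 7/97), Naturals0)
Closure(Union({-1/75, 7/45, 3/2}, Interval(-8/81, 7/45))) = Union({3/2}, Interval(-8/81, 7/45))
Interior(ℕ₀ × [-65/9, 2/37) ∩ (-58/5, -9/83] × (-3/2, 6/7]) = ∅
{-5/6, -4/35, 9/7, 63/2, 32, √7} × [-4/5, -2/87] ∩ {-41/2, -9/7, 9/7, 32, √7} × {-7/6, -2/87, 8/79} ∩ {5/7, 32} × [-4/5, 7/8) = {32} × {-2/87}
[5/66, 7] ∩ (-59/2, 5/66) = ∅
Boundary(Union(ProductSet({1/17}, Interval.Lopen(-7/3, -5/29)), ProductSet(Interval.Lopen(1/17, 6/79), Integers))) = Union(ProductSet({1/17}, Interval(-7/3, -5/29)), ProductSet(Interval(1/17, 6/79), Integers))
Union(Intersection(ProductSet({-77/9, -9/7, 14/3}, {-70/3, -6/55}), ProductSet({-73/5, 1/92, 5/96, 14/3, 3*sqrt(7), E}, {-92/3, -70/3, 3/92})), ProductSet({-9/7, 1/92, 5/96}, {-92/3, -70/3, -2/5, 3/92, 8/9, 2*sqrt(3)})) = Union(ProductSet({14/3}, {-70/3}), ProductSet({-9/7, 1/92, 5/96}, {-92/3, -70/3, -2/5, 3/92, 8/9, 2*sqrt(3)}))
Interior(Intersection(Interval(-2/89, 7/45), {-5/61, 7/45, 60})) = EmptySet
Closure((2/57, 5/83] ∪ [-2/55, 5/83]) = [-2/55, 5/83]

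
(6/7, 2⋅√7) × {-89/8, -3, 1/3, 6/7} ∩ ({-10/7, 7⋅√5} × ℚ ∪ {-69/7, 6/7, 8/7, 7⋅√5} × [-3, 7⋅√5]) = {8/7} × {-3, 1/3, 6/7}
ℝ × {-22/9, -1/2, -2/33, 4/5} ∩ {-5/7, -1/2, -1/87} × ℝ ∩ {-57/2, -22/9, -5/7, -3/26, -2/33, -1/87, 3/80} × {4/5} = {-5/7, -1/87} × {4/5}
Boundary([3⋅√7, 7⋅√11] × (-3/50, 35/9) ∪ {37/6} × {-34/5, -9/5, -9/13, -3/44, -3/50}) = ({37/6} × {-34/5, -9/5, -9/13, -3/44, -3/50}) ∪ ({7⋅√11, 3⋅√7} × [-3/50, 35/9]) ∪ ([3⋅√7, 7⋅√11] × {-3/50, 35/9})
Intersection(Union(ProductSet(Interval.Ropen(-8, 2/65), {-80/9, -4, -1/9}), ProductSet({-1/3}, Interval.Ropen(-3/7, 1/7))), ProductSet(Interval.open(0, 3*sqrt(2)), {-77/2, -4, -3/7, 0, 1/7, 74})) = ProductSet(Interval.open(0, 2/65), {-4})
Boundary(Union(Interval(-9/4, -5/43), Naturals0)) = Union(Complement(Naturals0, Interval.open(-9/4, -5/43)), {-9/4, -5/43})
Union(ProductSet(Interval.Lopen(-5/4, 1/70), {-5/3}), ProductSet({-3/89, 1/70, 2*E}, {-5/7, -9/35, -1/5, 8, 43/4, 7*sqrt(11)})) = Union(ProductSet({-3/89, 1/70, 2*E}, {-5/7, -9/35, -1/5, 8, 43/4, 7*sqrt(11)}), ProductSet(Interval.Lopen(-5/4, 1/70), {-5/3}))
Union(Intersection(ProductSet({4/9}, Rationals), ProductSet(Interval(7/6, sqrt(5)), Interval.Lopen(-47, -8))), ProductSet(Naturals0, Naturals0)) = ProductSet(Naturals0, Naturals0)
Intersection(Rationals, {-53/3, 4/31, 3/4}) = {-53/3, 4/31, 3/4}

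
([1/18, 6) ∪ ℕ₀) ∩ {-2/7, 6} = {6}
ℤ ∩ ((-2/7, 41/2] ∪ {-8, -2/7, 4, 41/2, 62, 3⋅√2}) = {-8, 62} ∪ {0, 1, …, 20}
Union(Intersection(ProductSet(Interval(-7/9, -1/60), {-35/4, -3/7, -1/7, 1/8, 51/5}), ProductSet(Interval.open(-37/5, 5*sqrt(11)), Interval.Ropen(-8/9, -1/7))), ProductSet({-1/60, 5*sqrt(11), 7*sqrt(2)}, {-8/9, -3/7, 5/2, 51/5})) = Union(ProductSet({-1/60, 5*sqrt(11), 7*sqrt(2)}, {-8/9, -3/7, 5/2, 51/5}), ProductSet(Interval(-7/9, -1/60), {-3/7}))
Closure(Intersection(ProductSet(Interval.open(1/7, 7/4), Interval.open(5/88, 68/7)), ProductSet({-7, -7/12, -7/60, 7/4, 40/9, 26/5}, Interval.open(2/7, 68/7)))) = EmptySet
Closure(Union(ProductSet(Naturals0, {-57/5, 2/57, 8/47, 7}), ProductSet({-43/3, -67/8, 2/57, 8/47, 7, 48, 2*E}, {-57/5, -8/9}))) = Union(ProductSet({-43/3, -67/8, 2/57, 8/47, 7, 48, 2*E}, {-57/5, -8/9}), ProductSet(Naturals0, {-57/5, 2/57, 8/47, 7}))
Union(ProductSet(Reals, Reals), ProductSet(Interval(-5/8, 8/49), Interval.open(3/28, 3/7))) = ProductSet(Reals, Reals)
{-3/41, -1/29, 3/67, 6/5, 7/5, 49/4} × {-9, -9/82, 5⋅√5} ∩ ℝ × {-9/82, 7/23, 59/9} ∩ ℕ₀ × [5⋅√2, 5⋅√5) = ∅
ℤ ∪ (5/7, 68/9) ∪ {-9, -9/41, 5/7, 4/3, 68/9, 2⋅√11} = ℤ ∪ {-9/41} ∪ [5/7, 68/9]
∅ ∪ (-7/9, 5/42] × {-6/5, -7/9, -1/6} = (-7/9, 5/42] × {-6/5, -7/9, -1/6}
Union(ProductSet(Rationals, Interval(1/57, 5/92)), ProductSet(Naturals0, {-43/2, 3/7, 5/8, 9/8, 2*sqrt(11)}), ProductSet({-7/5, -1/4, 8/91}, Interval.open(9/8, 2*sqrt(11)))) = Union(ProductSet({-7/5, -1/4, 8/91}, Interval.open(9/8, 2*sqrt(11))), ProductSet(Naturals0, {-43/2, 3/7, 5/8, 9/8, 2*sqrt(11)}), ProductSet(Rationals, Interval(1/57, 5/92)))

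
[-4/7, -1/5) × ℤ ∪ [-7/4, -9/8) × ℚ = ([-7/4, -9/8) × ℚ) ∪ ([-4/7, -1/5) × ℤ)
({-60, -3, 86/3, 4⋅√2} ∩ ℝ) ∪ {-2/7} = {-60, -3, -2/7, 86/3, 4⋅√2}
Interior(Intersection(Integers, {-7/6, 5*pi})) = EmptySet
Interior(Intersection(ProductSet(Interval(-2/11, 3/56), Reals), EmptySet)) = EmptySet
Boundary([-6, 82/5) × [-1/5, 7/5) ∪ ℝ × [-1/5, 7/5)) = ℝ × {-1/5, 7/5}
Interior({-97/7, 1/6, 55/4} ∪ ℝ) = ℝ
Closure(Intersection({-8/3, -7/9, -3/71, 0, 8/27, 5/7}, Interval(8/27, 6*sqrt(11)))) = {8/27, 5/7}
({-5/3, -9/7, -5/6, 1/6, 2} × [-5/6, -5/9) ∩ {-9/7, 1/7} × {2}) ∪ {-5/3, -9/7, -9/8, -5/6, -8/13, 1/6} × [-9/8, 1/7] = {-5/3, -9/7, -9/8, -5/6, -8/13, 1/6} × [-9/8, 1/7]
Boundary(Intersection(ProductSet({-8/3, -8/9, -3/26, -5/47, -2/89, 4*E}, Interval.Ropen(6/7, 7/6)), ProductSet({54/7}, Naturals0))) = EmptySet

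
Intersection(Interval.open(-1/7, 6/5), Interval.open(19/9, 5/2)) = EmptySet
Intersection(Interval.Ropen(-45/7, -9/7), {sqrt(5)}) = EmptySet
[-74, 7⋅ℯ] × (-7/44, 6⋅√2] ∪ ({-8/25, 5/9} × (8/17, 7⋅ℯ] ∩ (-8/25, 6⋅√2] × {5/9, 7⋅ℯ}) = ({5/9} × {5/9, 7⋅ℯ}) ∪ ([-74, 7⋅ℯ] × (-7/44, 6⋅√2])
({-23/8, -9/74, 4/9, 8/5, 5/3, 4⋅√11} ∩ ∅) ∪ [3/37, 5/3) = [3/37, 5/3)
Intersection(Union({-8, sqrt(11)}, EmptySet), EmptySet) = EmptySet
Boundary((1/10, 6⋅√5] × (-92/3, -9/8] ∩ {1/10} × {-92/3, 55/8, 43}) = ∅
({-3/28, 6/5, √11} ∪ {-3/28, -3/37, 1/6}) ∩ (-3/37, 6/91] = ∅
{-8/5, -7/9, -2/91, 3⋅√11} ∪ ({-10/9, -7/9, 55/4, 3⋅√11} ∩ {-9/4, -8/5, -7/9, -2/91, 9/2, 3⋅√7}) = {-8/5, -7/9, -2/91, 3⋅√11}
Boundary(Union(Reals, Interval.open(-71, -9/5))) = EmptySet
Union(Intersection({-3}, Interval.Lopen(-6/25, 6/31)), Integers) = Integers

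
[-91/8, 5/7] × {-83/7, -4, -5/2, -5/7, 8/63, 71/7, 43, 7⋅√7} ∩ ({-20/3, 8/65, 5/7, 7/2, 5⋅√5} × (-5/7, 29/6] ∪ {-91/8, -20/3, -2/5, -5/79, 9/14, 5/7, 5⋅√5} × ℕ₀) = ({-20/3, 8/65, 5/7} × {8/63}) ∪ ({-91/8, -20/3, -2/5, -5/79, 9/14, 5/7} × {43})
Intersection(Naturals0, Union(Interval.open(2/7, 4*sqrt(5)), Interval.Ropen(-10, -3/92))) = Range(1, 9, 1)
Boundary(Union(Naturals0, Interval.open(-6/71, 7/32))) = Union(Complement(Naturals0, Interval.open(-6/71, 7/32)), {-6/71, 7/32})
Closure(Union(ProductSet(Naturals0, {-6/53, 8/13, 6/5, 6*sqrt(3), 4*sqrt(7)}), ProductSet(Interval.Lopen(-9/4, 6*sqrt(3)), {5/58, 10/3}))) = Union(ProductSet(Interval(-9/4, 6*sqrt(3)), {5/58, 10/3}), ProductSet(Naturals0, {-6/53, 8/13, 6/5, 6*sqrt(3), 4*sqrt(7)}))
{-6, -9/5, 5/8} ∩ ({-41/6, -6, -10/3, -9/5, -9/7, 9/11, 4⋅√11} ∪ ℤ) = {-6, -9/5}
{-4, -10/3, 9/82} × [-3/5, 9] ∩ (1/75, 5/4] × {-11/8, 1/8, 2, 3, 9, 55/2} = {9/82} × {1/8, 2, 3, 9}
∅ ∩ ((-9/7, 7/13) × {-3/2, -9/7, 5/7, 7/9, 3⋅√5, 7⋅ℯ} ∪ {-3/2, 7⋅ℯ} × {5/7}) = ∅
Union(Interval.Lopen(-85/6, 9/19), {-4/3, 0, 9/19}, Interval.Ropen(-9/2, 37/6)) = Interval.open(-85/6, 37/6)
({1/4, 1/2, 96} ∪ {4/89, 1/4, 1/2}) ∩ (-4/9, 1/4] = {4/89, 1/4}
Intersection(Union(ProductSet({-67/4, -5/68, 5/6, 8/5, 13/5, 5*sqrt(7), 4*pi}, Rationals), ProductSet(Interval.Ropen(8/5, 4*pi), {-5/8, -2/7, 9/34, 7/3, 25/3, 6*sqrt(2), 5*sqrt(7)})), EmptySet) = EmptySet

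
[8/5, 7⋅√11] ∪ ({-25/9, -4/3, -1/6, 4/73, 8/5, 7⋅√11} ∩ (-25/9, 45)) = {-4/3, -1/6, 4/73} ∪ [8/5, 7⋅√11]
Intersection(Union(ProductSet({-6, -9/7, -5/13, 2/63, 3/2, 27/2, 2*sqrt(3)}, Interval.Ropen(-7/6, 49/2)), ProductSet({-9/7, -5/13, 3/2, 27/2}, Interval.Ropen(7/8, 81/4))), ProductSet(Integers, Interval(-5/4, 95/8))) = ProductSet({-6}, Interval(-7/6, 95/8))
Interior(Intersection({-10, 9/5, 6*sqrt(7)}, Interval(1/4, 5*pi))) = EmptySet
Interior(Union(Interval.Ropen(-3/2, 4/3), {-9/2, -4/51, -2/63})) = Interval.open(-3/2, 4/3)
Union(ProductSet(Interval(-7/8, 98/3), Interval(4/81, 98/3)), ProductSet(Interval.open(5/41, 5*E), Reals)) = Union(ProductSet(Interval(-7/8, 98/3), Interval(4/81, 98/3)), ProductSet(Interval.open(5/41, 5*E), Reals))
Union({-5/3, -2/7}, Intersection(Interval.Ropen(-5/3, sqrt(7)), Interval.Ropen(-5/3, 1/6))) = Interval.Ropen(-5/3, 1/6)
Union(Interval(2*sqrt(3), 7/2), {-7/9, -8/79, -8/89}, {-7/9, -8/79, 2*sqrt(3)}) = Union({-7/9, -8/79, -8/89}, Interval(2*sqrt(3), 7/2))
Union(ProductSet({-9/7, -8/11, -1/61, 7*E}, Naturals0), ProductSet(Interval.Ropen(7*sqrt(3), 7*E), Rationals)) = Union(ProductSet({-9/7, -8/11, -1/61, 7*E}, Naturals0), ProductSet(Interval.Ropen(7*sqrt(3), 7*E), Rationals))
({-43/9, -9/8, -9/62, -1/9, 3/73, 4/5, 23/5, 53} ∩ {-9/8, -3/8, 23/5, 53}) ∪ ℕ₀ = {-9/8, 23/5} ∪ ℕ₀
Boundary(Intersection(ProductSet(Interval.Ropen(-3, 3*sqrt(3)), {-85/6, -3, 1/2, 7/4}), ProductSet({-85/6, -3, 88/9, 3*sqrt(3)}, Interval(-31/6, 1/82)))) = ProductSet({-3}, {-3})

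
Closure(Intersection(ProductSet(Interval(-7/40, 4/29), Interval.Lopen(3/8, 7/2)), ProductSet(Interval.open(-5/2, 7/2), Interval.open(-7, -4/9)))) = EmptySet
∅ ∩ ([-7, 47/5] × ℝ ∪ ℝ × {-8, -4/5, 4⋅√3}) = ∅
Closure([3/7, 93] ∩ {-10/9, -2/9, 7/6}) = {7/6}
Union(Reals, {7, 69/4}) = Reals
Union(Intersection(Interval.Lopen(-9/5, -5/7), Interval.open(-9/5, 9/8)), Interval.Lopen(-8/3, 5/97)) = Interval.Lopen(-8/3, 5/97)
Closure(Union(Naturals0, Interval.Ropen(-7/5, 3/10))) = Union(Complement(Naturals0, Interval.open(-7/5, 3/10)), Interval(-7/5, 3/10), Naturals0)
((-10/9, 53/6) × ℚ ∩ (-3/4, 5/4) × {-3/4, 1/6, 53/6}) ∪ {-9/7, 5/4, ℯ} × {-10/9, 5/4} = ({-9/7, 5/4, ℯ} × {-10/9, 5/4}) ∪ ((-3/4, 5/4) × {-3/4, 1/6, 53/6})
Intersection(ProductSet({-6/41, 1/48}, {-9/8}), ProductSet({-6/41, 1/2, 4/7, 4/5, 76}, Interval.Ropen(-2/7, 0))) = EmptySet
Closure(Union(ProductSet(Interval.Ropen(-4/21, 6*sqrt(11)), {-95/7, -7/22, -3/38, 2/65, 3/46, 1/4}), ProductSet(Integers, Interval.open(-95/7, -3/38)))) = Union(ProductSet(Integers, Interval(-95/7, -3/38)), ProductSet(Interval(-4/21, 6*sqrt(11)), {-95/7, -7/22, -3/38, 2/65, 3/46, 1/4}))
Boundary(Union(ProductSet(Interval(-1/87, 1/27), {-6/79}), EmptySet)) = ProductSet(Interval(-1/87, 1/27), {-6/79})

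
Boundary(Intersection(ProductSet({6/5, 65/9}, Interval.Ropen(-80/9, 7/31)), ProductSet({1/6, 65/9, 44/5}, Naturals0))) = ProductSet({65/9}, Range(0, 1, 1))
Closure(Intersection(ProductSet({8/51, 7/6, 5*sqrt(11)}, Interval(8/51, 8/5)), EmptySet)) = EmptySet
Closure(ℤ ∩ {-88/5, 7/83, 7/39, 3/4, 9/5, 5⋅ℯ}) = ∅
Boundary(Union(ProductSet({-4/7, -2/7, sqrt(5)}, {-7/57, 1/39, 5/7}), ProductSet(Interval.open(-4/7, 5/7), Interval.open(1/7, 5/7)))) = Union(ProductSet({-4/7, 5/7}, Interval(1/7, 5/7)), ProductSet({-4/7, -2/7, sqrt(5)}, {-7/57, 1/39, 5/7}), ProductSet(Interval(-4/7, 5/7), {1/7, 5/7}))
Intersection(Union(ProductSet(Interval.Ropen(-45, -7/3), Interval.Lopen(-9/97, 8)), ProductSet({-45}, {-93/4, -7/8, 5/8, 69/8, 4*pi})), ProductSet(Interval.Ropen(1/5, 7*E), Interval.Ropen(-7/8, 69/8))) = EmptySet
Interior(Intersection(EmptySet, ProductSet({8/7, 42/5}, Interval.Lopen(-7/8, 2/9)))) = EmptySet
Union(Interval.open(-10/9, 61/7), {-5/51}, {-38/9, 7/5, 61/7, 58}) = Union({-38/9, 58}, Interval.Lopen(-10/9, 61/7))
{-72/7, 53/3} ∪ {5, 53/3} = {-72/7, 5, 53/3}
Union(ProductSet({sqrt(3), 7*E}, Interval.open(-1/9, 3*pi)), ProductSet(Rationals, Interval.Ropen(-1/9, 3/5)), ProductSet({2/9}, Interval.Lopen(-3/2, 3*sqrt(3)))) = Union(ProductSet({2/9}, Interval.Lopen(-3/2, 3*sqrt(3))), ProductSet({sqrt(3), 7*E}, Interval.open(-1/9, 3*pi)), ProductSet(Rationals, Interval.Ropen(-1/9, 3/5)))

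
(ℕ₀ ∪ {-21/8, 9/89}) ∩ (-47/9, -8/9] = {-21/8}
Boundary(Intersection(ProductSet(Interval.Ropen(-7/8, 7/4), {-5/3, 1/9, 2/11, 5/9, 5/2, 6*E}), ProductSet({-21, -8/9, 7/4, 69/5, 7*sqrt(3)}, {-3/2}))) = EmptySet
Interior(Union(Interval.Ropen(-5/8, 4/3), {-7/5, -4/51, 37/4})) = Interval.open(-5/8, 4/3)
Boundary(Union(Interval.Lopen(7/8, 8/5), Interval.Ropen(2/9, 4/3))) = {2/9, 8/5}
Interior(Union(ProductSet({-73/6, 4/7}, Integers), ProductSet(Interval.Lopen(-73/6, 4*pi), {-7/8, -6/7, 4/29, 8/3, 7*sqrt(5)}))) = EmptySet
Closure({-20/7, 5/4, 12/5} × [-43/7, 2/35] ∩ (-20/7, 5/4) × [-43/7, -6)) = ∅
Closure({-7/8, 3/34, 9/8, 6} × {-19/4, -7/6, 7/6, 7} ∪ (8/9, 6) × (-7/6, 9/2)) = ({8/9, 6} × [-7/6, 9/2]) ∪ ([8/9, 6] × {-7/6, 9/2}) ∪ ({-7/8, 3/34, 9/8, 6} × {-19/4, -7/6, 7/6, 7}) ∪ ((8/9, 6) × (-7/6, 9/2))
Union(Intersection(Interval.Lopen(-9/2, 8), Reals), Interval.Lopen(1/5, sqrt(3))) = Interval.Lopen(-9/2, 8)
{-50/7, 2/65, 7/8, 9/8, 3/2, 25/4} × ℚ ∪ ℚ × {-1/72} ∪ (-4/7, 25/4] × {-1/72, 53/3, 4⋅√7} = (ℚ × {-1/72}) ∪ ({-50/7, 2/65, 7/8, 9/8, 3/2, 25/4} × ℚ) ∪ ((-4/7, 25/4] × {-1/72, 53/3, 4⋅√7})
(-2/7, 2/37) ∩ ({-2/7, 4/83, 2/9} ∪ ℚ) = ℚ ∩ (-2/7, 2/37)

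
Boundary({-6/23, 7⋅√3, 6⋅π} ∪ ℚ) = ℝ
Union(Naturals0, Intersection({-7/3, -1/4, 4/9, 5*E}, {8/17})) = Naturals0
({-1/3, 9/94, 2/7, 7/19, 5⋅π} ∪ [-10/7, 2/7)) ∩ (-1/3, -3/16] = (-1/3, -3/16]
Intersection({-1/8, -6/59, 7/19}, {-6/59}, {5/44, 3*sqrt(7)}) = EmptySet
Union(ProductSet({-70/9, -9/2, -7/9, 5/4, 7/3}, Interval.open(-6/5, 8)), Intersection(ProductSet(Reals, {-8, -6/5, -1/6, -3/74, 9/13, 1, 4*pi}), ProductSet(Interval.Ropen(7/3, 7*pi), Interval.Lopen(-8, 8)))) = Union(ProductSet({-70/9, -9/2, -7/9, 5/4, 7/3}, Interval.open(-6/5, 8)), ProductSet(Interval.Ropen(7/3, 7*pi), {-6/5, -1/6, -3/74, 9/13, 1}))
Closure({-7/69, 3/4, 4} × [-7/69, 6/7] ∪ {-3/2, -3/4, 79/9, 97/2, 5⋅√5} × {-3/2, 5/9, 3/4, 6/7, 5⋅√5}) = ({-7/69, 3/4, 4} × [-7/69, 6/7]) ∪ ({-3/2, -3/4, 79/9, 97/2, 5⋅√5} × {-3/2, 5/9, 3/4, 6/7, 5⋅√5})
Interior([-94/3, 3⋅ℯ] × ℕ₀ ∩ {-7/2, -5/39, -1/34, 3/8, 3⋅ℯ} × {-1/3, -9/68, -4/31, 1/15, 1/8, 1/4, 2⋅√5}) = ∅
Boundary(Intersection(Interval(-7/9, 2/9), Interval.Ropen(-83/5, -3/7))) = {-7/9, -3/7}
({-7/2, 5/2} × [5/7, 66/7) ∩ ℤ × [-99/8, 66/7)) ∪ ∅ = ∅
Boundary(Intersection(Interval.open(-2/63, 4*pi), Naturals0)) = Range(0, 13, 1)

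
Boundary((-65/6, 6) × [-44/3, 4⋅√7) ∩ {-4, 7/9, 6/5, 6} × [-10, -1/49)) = {-4, 7/9, 6/5} × [-10, -1/49]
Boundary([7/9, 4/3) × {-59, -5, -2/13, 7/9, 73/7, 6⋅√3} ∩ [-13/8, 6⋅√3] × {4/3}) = ∅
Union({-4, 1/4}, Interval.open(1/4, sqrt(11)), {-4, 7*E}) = Union({-4, 7*E}, Interval.Ropen(1/4, sqrt(11)))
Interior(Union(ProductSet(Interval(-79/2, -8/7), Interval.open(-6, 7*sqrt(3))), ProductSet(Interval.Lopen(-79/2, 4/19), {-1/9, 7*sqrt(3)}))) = ProductSet(Interval.open(-79/2, -8/7), Interval.open(-6, 7*sqrt(3)))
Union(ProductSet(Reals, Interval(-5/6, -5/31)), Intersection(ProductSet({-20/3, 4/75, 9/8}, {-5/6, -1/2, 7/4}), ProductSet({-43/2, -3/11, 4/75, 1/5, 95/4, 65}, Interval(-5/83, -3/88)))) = ProductSet(Reals, Interval(-5/6, -5/31))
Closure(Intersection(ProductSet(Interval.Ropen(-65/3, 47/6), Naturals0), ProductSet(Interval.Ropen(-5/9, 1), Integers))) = ProductSet(Interval(-5/9, 1), Naturals0)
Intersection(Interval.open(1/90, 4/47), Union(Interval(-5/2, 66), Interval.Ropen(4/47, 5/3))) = Interval.open(1/90, 4/47)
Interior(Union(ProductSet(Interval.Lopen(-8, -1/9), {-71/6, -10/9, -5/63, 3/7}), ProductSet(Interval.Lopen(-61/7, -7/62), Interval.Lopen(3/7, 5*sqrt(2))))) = ProductSet(Interval.open(-61/7, -7/62), Interval.open(3/7, 5*sqrt(2)))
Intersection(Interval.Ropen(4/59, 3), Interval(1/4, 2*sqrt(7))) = Interval.Ropen(1/4, 3)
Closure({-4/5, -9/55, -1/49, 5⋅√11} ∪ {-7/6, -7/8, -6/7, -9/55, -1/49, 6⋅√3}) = {-7/6, -7/8, -6/7, -4/5, -9/55, -1/49, 5⋅√11, 6⋅√3}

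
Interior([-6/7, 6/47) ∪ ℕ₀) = ({0} \ ℕ₀ \ (-6/7, 6/47)) ∪ ((-6/7, 6/47) \ ℕ₀ \ (-6/7, 6/47)) ∪ (ℕ₀ \ ({-6/7, 6/47} ∪ (ℕ₀ \ (-6/7, 6/47)))) ∪ ({0} \ ({-6/7, 6/47} ∪ (ℕ₀ \ (-6/7, 6/47))))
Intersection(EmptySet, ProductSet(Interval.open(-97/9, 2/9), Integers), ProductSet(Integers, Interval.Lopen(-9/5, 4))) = EmptySet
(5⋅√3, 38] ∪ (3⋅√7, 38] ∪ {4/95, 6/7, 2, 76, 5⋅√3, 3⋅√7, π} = {4/95, 6/7, 2, 76, π} ∪ [3⋅√7, 38]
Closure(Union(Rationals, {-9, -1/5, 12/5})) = Reals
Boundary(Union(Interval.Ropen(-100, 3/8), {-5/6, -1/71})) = {-100, 3/8}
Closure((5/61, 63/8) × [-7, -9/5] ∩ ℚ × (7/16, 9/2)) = ∅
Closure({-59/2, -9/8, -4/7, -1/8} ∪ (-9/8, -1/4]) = {-59/2, -1/8} ∪ [-9/8, -1/4]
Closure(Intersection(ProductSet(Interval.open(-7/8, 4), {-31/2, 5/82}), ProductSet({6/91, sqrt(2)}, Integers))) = EmptySet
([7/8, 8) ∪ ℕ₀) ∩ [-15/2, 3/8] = {0}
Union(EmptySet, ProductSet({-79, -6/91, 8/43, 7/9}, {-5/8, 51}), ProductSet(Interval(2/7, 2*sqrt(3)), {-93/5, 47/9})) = Union(ProductSet({-79, -6/91, 8/43, 7/9}, {-5/8, 51}), ProductSet(Interval(2/7, 2*sqrt(3)), {-93/5, 47/9}))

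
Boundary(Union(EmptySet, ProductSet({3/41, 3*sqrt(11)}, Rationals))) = ProductSet({3/41, 3*sqrt(11)}, Reals)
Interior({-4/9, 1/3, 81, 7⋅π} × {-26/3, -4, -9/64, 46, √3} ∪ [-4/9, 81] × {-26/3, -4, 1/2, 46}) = ∅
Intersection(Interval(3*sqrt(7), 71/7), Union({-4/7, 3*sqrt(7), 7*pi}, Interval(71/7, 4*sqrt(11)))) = {71/7, 3*sqrt(7)}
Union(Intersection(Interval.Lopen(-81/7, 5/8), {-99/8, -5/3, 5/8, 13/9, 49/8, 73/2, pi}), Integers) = Union({-5/3, 5/8}, Integers)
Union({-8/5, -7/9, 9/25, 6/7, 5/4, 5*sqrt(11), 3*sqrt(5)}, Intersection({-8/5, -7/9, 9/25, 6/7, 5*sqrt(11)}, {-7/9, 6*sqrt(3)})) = {-8/5, -7/9, 9/25, 6/7, 5/4, 5*sqrt(11), 3*sqrt(5)}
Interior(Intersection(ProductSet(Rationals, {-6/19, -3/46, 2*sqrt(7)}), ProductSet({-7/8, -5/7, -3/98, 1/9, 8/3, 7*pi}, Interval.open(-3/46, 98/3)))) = EmptySet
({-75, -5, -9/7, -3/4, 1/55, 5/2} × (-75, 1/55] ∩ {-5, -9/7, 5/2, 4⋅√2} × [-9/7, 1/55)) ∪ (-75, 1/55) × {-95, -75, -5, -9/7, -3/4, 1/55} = ({-5, -9/7, 5/2} × [-9/7, 1/55)) ∪ ((-75, 1/55) × {-95, -75, -5, -9/7, -3/4, 1/55})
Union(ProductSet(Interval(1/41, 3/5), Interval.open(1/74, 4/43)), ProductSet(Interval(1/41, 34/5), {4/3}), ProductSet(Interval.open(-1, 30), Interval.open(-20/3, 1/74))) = Union(ProductSet(Interval.open(-1, 30), Interval.open(-20/3, 1/74)), ProductSet(Interval(1/41, 3/5), Interval.open(1/74, 4/43)), ProductSet(Interval(1/41, 34/5), {4/3}))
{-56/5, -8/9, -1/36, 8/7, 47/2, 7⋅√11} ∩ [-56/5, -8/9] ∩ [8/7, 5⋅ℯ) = ∅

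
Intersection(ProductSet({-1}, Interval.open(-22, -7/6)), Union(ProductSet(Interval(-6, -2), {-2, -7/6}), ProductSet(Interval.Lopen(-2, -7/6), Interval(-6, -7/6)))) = EmptySet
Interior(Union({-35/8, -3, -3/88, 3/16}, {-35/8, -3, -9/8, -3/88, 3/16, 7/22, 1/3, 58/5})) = EmptySet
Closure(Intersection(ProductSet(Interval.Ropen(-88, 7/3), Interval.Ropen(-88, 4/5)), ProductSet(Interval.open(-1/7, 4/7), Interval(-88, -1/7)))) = ProductSet(Interval(-1/7, 4/7), Interval(-88, -1/7))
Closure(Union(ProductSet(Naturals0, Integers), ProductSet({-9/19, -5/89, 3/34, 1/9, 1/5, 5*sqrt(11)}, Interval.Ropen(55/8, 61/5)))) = Union(ProductSet({-9/19, -5/89, 3/34, 1/9, 1/5, 5*sqrt(11)}, Interval(55/8, 61/5)), ProductSet(Naturals0, Integers))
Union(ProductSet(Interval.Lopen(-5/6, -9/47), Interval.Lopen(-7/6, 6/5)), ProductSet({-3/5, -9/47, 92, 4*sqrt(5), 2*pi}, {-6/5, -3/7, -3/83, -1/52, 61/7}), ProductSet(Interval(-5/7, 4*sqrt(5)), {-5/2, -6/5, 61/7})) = Union(ProductSet({-3/5, -9/47, 92, 4*sqrt(5), 2*pi}, {-6/5, -3/7, -3/83, -1/52, 61/7}), ProductSet(Interval.Lopen(-5/6, -9/47), Interval.Lopen(-7/6, 6/5)), ProductSet(Interval(-5/7, 4*sqrt(5)), {-5/2, -6/5, 61/7}))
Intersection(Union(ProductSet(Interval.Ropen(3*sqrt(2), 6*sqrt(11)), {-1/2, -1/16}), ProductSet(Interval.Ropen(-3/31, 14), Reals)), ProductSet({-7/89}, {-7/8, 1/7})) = ProductSet({-7/89}, {-7/8, 1/7})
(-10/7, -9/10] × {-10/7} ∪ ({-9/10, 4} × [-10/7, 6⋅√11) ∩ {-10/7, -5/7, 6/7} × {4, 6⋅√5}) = (-10/7, -9/10] × {-10/7}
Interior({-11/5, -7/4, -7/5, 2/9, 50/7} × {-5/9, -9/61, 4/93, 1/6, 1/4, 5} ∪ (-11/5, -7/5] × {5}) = ∅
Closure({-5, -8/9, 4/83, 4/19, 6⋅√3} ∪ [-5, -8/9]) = [-5, -8/9] ∪ {4/83, 4/19, 6⋅√3}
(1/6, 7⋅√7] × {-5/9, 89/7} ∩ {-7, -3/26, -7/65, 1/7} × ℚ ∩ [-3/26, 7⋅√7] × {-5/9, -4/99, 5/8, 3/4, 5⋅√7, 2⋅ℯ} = ∅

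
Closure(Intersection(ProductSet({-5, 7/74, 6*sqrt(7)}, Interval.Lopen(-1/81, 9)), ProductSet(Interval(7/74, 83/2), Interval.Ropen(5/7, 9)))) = ProductSet({7/74, 6*sqrt(7)}, Interval(5/7, 9))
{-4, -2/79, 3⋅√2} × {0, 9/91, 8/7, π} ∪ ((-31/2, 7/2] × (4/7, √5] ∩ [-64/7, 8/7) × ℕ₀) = ([-64/7, 8/7) × {1, 2}) ∪ ({-4, -2/79, 3⋅√2} × {0, 9/91, 8/7, π})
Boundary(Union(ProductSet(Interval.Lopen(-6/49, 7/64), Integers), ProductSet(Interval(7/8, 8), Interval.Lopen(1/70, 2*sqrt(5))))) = Union(ProductSet({7/8, 8}, Interval(1/70, 2*sqrt(5))), ProductSet(Interval(-6/49, 7/64), Integers), ProductSet(Interval(7/8, 8), {1/70, 2*sqrt(5)}))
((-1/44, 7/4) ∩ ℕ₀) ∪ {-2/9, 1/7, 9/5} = {-2/9, 1/7, 9/5} ∪ {0, 1}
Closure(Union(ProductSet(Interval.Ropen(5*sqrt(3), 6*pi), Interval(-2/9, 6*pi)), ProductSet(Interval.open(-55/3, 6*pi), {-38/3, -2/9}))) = Union(ProductSet(Interval(-55/3, 6*pi), {-38/3, -2/9}), ProductSet(Interval(5*sqrt(3), 6*pi), Interval(-2/9, 6*pi)))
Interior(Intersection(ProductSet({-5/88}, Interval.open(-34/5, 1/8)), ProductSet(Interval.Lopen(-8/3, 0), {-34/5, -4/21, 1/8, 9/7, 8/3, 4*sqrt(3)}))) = EmptySet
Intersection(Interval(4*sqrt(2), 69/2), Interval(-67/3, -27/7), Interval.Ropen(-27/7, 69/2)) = EmptySet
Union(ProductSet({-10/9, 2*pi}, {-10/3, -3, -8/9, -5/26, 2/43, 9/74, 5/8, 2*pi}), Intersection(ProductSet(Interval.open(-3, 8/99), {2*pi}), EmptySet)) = ProductSet({-10/9, 2*pi}, {-10/3, -3, -8/9, -5/26, 2/43, 9/74, 5/8, 2*pi})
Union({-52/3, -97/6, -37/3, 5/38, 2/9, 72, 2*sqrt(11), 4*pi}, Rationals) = Union({2*sqrt(11), 4*pi}, Rationals)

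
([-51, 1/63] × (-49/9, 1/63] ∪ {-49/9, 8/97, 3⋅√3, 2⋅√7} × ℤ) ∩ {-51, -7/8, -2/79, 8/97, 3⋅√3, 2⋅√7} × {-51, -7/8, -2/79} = ({-51, -7/8, -2/79} × {-7/8, -2/79}) ∪ ({8/97, 3⋅√3, 2⋅√7} × {-51})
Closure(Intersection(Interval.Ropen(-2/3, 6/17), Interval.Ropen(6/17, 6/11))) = EmptySet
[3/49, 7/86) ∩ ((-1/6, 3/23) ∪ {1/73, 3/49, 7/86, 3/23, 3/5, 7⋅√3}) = [3/49, 7/86)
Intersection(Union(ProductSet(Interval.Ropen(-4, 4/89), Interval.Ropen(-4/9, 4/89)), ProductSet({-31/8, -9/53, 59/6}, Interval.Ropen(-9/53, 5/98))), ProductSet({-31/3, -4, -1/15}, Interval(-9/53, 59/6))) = ProductSet({-4, -1/15}, Interval.Ropen(-9/53, 4/89))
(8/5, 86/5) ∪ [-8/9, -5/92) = [-8/9, -5/92) ∪ (8/5, 86/5)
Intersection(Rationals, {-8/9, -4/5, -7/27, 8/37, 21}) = {-8/9, -4/5, -7/27, 8/37, 21}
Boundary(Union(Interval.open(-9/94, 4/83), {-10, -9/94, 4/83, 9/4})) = {-10, -9/94, 4/83, 9/4}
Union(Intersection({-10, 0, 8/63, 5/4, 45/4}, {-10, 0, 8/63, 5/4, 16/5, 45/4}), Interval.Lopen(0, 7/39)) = Union({-10, 5/4, 45/4}, Interval(0, 7/39))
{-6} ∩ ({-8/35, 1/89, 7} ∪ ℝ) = {-6}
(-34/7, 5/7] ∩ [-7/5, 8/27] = [-7/5, 8/27]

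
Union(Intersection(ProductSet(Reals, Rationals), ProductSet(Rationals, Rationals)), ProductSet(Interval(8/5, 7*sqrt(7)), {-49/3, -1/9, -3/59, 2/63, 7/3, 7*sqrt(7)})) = Union(ProductSet(Interval(8/5, 7*sqrt(7)), {-49/3, -1/9, -3/59, 2/63, 7/3, 7*sqrt(7)}), ProductSet(Rationals, Rationals))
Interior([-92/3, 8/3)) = (-92/3, 8/3)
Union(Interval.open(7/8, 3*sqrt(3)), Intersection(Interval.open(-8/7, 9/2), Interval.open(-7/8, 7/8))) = Union(Interval.open(-7/8, 7/8), Interval.open(7/8, 3*sqrt(3)))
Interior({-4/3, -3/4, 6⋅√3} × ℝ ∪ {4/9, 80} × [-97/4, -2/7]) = ∅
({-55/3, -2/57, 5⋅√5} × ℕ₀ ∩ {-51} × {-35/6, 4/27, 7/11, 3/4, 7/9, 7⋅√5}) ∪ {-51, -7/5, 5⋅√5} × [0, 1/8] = {-51, -7/5, 5⋅√5} × [0, 1/8]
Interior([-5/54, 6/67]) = (-5/54, 6/67)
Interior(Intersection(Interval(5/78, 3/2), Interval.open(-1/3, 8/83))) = Interval.open(5/78, 8/83)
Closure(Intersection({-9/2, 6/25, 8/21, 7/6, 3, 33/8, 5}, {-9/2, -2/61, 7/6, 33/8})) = {-9/2, 7/6, 33/8}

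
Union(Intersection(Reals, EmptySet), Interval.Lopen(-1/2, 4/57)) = Interval.Lopen(-1/2, 4/57)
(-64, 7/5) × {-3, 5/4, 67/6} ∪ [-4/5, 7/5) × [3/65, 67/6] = ((-64, 7/5) × {-3, 5/4, 67/6}) ∪ ([-4/5, 7/5) × [3/65, 67/6])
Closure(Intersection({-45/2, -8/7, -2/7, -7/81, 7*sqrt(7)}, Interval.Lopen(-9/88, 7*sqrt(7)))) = {-7/81, 7*sqrt(7)}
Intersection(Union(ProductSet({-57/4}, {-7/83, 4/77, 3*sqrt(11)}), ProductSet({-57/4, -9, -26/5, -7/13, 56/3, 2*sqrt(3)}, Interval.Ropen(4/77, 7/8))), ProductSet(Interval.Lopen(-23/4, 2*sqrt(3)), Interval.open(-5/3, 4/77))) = EmptySet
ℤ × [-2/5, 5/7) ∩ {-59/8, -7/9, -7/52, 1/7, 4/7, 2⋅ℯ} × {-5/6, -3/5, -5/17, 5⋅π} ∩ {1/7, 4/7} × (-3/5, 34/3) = ∅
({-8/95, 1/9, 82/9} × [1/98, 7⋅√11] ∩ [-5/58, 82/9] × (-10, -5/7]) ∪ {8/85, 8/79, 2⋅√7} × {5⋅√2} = {8/85, 8/79, 2⋅√7} × {5⋅√2}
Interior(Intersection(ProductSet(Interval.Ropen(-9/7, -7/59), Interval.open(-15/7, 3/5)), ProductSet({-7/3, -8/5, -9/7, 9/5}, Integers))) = EmptySet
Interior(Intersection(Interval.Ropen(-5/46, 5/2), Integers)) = EmptySet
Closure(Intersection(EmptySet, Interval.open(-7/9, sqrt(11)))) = EmptySet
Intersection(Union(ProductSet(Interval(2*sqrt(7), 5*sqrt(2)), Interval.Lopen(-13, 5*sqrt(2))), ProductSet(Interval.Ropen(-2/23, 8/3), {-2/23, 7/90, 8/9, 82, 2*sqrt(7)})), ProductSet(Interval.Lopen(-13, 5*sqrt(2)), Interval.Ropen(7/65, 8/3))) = Union(ProductSet(Interval.Ropen(-2/23, 8/3), {8/9}), ProductSet(Interval(2*sqrt(7), 5*sqrt(2)), Interval.Ropen(7/65, 8/3)))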